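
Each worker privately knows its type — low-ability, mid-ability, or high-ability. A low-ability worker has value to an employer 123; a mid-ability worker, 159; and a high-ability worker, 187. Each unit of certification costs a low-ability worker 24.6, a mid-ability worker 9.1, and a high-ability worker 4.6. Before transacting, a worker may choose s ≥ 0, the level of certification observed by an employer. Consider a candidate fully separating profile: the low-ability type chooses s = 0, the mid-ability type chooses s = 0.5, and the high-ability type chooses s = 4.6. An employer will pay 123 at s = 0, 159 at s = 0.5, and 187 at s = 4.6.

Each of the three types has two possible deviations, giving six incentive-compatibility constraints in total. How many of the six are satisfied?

High-ability (own payoff 187 − 4.6×4.6 = 165.84): to s=0 gives 123 → no gain ✓; to s=0.5 gives 159 − 4.6×0.5 = 156.7 → no gain ✓.
Low-ability (own payoff 123): to s=0.5 gives 159 − 24.6×0.5 = 146.7 → profitable ✗; to s=4.6 gives 187 − 24.6×4.6 = 73.84 → no gain ✓.
Mid-ability (own payoff 159 − 9.1×0.5 = 154.45): to s=0 gives 123 → no gain ✓; to s=4.6 gives 187 − 9.1×4.6 = 145.14 → no gain ✓.
5 of the 6 constraints hold; not an equilibrium.

5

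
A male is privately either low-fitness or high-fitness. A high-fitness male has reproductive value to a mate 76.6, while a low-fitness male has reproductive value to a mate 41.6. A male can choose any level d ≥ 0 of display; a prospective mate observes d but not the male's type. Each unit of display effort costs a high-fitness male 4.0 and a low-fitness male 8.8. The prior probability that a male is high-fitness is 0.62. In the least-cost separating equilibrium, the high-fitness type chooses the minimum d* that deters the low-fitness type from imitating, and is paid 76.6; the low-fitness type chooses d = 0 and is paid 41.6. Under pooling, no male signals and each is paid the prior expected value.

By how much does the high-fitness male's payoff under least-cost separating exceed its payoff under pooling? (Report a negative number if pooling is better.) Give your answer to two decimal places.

Least-cost separating signal: d* solves 41.6 = 76.6 − 8.8·d*, so d* = (76.6 − 41.6)/8.8 ≈ 3.9773.
High-fitness type's separating payoff: 76.6 − 4.0 × d* = 76.6 − 4.0 × (76.6 − 41.6)/8.8 = 76.6 − 140/8.8 ≈ 60.6909.
Pooling payoff: 0.62 × 76.6 + 0.38 × 41.6 = 63.3.
Difference: 60.6909 − 63.3 = -2.6091, i.e. -2.61 to two decimal places.
The high-fitness type would prefer the pooling outcome.

-2.61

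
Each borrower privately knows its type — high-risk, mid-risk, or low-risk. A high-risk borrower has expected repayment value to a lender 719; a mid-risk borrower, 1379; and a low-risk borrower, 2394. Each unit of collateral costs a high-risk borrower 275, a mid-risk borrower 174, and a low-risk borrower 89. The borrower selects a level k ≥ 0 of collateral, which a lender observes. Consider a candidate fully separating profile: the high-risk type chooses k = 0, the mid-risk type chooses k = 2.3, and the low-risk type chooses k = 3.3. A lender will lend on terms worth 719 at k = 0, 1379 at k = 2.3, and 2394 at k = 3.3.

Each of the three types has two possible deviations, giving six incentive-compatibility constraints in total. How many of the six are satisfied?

3

Mid-risk (own payoff 1379 − 174×2.3 = 978.8): to k=0 gives 719 → no gain ✓; to k=3.3 gives 2394 − 174×3.3 = 1819.8 → profitable ✗.
High-risk (own payoff 719): to k=2.3 gives 1379 − 275×2.3 = 746.5 → profitable ✗; to k=3.3 gives 2394 − 275×3.3 = 1486.5 → profitable ✗.
Low-risk (own payoff 2394 − 89×3.3 = 2100.3): to k=0 gives 719 → no gain ✓; to k=2.3 gives 1379 − 89×2.3 = 1174.3 → no gain ✓.
3 of the 6 constraints hold; not an equilibrium.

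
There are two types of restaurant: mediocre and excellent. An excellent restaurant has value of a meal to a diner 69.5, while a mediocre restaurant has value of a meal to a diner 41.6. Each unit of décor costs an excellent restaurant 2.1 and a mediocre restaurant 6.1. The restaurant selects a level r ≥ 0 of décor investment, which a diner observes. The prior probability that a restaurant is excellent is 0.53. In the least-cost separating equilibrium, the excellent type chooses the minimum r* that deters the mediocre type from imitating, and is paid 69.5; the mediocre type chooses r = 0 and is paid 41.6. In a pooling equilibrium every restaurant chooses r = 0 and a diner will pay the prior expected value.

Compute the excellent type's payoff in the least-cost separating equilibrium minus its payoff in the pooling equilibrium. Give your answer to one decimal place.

3.5

Least-cost separating signal: r* solves 41.6 = 69.5 − 6.1·r*, so r* = (69.5 − 41.6)/6.1 ≈ 4.5738.
Excellent type's separating payoff: 69.5 − 2.1 × r* = 69.5 − 2.1 × (69.5 − 41.6)/6.1 = 69.5 − 58.59/6.1 ≈ 59.895.
Pooling payoff: 0.53 × 69.5 + 0.47 × 41.6 = 56.387.
Difference: 59.895 − 56.387 = 3.508, i.e. 3.5 to one decimal place.
The excellent type prefers to separate.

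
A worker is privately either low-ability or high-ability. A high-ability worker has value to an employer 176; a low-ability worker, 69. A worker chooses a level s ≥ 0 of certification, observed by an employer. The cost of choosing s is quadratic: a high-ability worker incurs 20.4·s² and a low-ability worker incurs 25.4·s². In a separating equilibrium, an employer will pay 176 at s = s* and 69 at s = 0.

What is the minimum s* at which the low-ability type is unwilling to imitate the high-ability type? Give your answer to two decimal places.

The low-ability type at s = 0 receives 69; imitating at s* yields 176 − 25.4·s*².
Indifference: 69 = 176 − 25.4·s*², so s*² = (176 − 69) / 25.4 ≈ 4.2126.
s* = √4.2126 ≈ 2.05.

2.05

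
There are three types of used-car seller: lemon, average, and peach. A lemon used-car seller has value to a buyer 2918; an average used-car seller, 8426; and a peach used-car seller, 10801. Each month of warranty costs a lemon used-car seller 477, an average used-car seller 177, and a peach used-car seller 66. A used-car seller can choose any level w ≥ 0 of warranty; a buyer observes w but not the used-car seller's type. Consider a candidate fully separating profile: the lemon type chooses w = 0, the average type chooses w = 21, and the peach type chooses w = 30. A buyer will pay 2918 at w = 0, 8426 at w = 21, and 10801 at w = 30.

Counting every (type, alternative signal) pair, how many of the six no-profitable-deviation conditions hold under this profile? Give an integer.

5

Lemon (own payoff 2918): to w=21 gives 8426 − 477×21 = -1591 → no gain ✓; to w=30 gives 10801 − 477×30 = -3509 → no gain ✓.
Average (own payoff 8426 − 177×21 = 4709): to w=0 gives 2918 → no gain ✓; to w=30 gives 10801 − 177×30 = 5491 → profitable ✗.
Peach (own payoff 10801 − 66×30 = 8821): to w=0 gives 2918 → no gain ✓; to w=21 gives 8426 − 66×21 = 7040 → no gain ✓.
5 of the 6 constraints hold; not an equilibrium.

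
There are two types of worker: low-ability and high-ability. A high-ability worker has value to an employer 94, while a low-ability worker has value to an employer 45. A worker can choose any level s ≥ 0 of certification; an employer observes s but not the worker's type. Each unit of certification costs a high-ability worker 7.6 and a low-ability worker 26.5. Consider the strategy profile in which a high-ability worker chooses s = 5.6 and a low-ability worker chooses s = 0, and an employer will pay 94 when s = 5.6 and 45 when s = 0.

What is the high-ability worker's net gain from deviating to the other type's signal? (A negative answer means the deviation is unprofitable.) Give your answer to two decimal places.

Playing s = 5.6 the high-ability worker receives 94 − 7.6 × 5.6 = 51.44.
Deviating to s = 0 yields 45 instead.
Gain from deviating: 45 − 51.44 = -6.44.
The gain is negative, so the high-ability type's incentive-compatibility constraint is satisfied.

-6.44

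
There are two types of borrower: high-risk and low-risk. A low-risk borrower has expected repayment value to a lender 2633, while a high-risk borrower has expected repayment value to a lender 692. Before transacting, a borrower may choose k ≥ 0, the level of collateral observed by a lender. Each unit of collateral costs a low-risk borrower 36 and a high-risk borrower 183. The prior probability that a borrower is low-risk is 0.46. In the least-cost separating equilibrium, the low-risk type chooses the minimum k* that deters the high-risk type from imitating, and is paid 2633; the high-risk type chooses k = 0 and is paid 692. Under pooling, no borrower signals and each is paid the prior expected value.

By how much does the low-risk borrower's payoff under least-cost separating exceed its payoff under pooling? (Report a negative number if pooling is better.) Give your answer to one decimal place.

666.3

Least-cost separating signal: k* solves 692 = 2633 − 183·k*, so k* = (2633 − 692)/183 ≈ 10.6066.
Low-risk type's separating payoff: 2633 − 36 × k* = 2633 − 36 × (2633 − 692)/183 = 2633 − 69876/183 ≈ 2251.164.
Pooling payoff: 0.46 × 2633 + 0.54 × 692 = 1584.86.
Difference: 2251.164 − 1584.86 = 666.304, i.e. 666.3 to one decimal place.
The low-risk type prefers to separate.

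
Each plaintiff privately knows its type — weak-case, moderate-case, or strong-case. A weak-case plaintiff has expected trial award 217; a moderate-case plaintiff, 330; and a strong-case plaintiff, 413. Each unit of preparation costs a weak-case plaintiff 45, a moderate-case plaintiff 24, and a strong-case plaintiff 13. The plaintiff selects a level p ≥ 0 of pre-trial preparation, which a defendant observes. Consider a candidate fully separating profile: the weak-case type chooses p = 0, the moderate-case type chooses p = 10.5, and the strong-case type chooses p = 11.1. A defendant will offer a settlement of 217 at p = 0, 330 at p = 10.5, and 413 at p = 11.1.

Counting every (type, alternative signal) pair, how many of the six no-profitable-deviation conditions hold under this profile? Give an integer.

4

Weak-case (own payoff 217): to p=10.5 gives 330 − 45×10.5 = -142.5 → no gain ✓; to p=11.1 gives 413 − 45×11.1 = -86.5 → no gain ✓.
Strong-case (own payoff 413 − 13×11.1 = 268.7): to p=0 gives 217 → no gain ✓; to p=10.5 gives 330 − 13×10.5 = 193.5 → no gain ✓.
Moderate-case (own payoff 330 − 24×10.5 = 78): to p=0 gives 217 → profitable ✗; to p=11.1 gives 413 − 24×11.1 = 146.6 → profitable ✗.
4 of the 6 constraints hold; not an equilibrium.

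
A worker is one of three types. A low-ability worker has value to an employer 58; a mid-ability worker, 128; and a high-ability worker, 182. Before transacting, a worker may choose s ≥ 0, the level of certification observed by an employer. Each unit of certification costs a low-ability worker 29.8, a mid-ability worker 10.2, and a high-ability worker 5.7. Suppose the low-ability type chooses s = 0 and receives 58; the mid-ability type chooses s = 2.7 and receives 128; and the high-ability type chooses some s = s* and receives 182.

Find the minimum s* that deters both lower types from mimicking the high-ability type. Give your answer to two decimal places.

Mid-ability type (on-path payoff 128 − 10.2×2.7 = 100.46) won't mimic when 100.46 ≥ 182 − 10.2·s*, i.e. s* ≥ 7.99.
Low-ability type (on-path payoff 58) won't mimic when 58 ≥ 182 − 29.8·s*, i.e. s* ≥ 4.16.
Both must hold, so s* = max(4.16, 7.99) = 7.99. The mid-ability type's constraint binds.

7.99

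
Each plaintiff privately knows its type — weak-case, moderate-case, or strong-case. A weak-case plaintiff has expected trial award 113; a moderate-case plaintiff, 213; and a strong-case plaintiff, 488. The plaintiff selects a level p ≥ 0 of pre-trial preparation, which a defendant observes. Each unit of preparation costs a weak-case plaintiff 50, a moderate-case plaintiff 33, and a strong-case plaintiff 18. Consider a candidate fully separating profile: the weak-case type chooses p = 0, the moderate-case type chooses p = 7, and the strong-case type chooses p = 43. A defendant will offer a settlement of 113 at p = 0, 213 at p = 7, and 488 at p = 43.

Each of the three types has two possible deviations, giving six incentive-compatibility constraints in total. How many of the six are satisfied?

3

Strong-case (own payoff 488 − 18×43 = -286): to p=0 gives 113 → profitable ✗; to p=7 gives 213 − 18×7 = 87 → profitable ✗.
Moderate-case (own payoff 213 − 33×7 = -18): to p=0 gives 113 → profitable ✗; to p=43 gives 488 − 33×43 = -931 → no gain ✓.
Weak-case (own payoff 113): to p=7 gives 213 − 50×7 = -137 → no gain ✓; to p=43 gives 488 − 50×43 = -1662 → no gain ✓.
3 of the 6 constraints hold; not an equilibrium.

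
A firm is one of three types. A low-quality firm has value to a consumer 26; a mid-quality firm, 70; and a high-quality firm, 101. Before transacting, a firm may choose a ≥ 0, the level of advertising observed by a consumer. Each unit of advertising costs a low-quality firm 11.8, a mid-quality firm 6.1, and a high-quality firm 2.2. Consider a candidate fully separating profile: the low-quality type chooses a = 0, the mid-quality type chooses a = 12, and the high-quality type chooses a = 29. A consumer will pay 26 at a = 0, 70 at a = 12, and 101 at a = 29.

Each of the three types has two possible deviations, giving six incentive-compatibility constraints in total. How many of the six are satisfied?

4

Mid-quality (own payoff 70 − 6.1×12 = -3.2): to a=0 gives 26 → profitable ✗; to a=29 gives 101 − 6.1×29 = -75.9 → no gain ✓.
Low-quality (own payoff 26): to a=12 gives 70 − 11.8×12 = -71.6 → no gain ✓; to a=29 gives 101 − 11.8×29 = -241.2 → no gain ✓.
High-quality (own payoff 101 − 2.2×29 = 37.2): to a=0 gives 26 → no gain ✓; to a=12 gives 70 − 2.2×12 = 43.6 → profitable ✗.
4 of the 6 constraints hold; not an equilibrium.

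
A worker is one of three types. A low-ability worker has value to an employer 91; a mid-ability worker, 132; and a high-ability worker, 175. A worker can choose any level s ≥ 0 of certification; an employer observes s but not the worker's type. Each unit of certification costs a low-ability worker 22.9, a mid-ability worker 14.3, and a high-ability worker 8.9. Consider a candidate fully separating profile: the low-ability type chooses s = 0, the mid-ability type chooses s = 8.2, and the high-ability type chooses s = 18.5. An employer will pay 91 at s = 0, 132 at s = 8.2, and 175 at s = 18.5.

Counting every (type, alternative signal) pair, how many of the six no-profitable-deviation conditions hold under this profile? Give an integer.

Low-ability (own payoff 91): to s=8.2 gives 132 − 22.9×8.2 = -55.78 → no gain ✓; to s=18.5 gives 175 − 22.9×18.5 = -248.65 → no gain ✓.
High-ability (own payoff 175 − 8.9×18.5 = 10.35): to s=0 gives 91 → profitable ✗; to s=8.2 gives 132 − 8.9×8.2 = 59.02 → profitable ✗.
Mid-ability (own payoff 132 − 14.3×8.2 = 14.74): to s=0 gives 91 → profitable ✗; to s=18.5 gives 175 − 14.3×18.5 = -89.55 → no gain ✓.
3 of the 6 constraints hold; not an equilibrium.

3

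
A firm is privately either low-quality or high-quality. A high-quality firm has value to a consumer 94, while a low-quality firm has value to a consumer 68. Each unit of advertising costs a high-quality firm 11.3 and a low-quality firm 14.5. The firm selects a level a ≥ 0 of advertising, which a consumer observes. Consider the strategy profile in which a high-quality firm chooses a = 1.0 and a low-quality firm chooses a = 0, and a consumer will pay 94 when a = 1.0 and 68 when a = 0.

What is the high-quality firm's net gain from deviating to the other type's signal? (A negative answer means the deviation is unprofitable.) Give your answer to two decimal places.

-14.70

Playing a = 1.0 the high-quality firm receives 94 − 11.3 × 1.0 = 82.7.
Deviating to a = 0 yields 68 instead.
Gain from deviating: 68 − 82.7 = -14.70.
The gain is negative, so the high-quality type's incentive-compatibility constraint is satisfied.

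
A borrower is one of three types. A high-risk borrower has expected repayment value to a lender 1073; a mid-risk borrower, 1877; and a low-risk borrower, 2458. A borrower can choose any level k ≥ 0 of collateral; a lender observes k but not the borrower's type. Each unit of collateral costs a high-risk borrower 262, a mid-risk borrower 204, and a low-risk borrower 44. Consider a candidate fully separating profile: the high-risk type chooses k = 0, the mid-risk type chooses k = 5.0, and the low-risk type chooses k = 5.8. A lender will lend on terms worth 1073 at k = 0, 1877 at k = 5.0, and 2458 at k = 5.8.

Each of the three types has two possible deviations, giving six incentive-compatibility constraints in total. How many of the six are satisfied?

4

Low-risk (own payoff 2458 − 44×5.8 = 2202.8): to k=0 gives 1073 → no gain ✓; to k=5.0 gives 1877 − 44×5.0 = 1657 → no gain ✓.
High-risk (own payoff 1073): to k=5.0 gives 1877 − 262×5.0 = 567 → no gain ✓; to k=5.8 gives 2458 − 262×5.8 = 938.4 → no gain ✓.
Mid-risk (own payoff 1877 − 204×5.0 = 857): to k=0 gives 1073 → profitable ✗; to k=5.8 gives 2458 − 204×5.8 = 1274.8 → profitable ✗.
4 of the 6 constraints hold; not an equilibrium.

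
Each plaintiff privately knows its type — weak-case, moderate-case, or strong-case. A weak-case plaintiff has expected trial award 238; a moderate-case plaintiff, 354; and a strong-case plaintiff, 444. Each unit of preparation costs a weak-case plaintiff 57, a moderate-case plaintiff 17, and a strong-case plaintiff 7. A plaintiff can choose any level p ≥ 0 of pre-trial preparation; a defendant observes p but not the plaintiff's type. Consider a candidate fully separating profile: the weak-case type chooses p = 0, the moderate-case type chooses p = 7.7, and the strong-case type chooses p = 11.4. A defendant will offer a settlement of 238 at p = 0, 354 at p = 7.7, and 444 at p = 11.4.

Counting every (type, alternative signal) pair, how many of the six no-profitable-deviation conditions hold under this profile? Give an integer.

Moderate-case (own payoff 354 − 17×7.7 = 223.1): to p=0 gives 238 → profitable ✗; to p=11.4 gives 444 − 17×11.4 = 250.2 → profitable ✗.
Weak-case (own payoff 238): to p=7.7 gives 354 − 57×7.7 = -84.9 → no gain ✓; to p=11.4 gives 444 − 57×11.4 = -205.8 → no gain ✓.
Strong-case (own payoff 444 − 7×11.4 = 364.2): to p=0 gives 238 → no gain ✓; to p=7.7 gives 354 − 7×7.7 = 300.1 → no gain ✓.
4 of the 6 constraints hold; not an equilibrium.

4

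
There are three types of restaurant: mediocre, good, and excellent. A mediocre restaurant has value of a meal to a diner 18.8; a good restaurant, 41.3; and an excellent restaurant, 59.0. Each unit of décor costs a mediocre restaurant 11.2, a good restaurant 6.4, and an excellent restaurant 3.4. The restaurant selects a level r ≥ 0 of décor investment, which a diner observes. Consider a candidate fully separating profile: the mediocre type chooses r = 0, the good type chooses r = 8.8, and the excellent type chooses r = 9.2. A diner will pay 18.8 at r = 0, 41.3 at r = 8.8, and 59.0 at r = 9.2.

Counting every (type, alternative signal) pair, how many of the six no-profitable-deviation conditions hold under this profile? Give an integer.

4

Mediocre (own payoff 18.8): to r=8.8 gives 41.3 − 11.2×8.8 = -57.26 → no gain ✓; to r=9.2 gives 59.0 − 11.2×9.2 = -44.04 → no gain ✓.
Excellent (own payoff 59.0 − 3.4×9.2 = 27.72): to r=0 gives 18.8 → no gain ✓; to r=8.8 gives 41.3 − 3.4×8.8 = 11.38 → no gain ✓.
Good (own payoff 41.3 − 6.4×8.8 = -15.02): to r=0 gives 18.8 → profitable ✗; to r=9.2 gives 59.0 − 6.4×9.2 = 0.12 → profitable ✗.
4 of the 6 constraints hold; not an equilibrium.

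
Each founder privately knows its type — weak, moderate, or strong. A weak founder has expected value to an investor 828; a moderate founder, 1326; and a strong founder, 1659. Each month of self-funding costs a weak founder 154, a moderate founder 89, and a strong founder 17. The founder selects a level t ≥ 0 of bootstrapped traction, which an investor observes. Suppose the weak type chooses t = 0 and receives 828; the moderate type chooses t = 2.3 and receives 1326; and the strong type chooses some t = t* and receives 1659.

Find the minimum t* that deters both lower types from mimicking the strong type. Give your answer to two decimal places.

Moderate type (on-path payoff 1326 − 89×2.3 = 1121.3) won't mimic when 1121.3 ≥ 1659 − 89·t*, i.e. t* ≥ 6.04.
Weak type (on-path payoff 828) won't mimic when 828 ≥ 1659 − 154·t*, i.e. t* ≥ 5.40.
Both must hold, so t* = max(5.40, 6.04) = 6.04. The moderate type's constraint binds.

6.04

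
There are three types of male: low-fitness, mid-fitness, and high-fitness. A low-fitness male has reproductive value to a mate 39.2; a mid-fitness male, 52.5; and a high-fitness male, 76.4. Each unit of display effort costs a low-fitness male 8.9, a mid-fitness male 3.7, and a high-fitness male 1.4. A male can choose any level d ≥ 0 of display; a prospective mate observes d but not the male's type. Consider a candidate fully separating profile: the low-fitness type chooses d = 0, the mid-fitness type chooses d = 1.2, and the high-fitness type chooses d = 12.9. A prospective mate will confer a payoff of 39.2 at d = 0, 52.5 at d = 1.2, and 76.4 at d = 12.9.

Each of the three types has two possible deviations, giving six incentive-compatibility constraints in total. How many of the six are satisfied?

5

Mid-fitness (own payoff 52.5 − 3.7×1.2 = 48.06): to d=0 gives 39.2 → no gain ✓; to d=12.9 gives 76.4 − 3.7×12.9 = 28.67 → no gain ✓.
Low-fitness (own payoff 39.2): to d=1.2 gives 52.5 − 8.9×1.2 = 41.82 → profitable ✗; to d=12.9 gives 76.4 − 8.9×12.9 = -38.41 → no gain ✓.
High-fitness (own payoff 76.4 − 1.4×12.9 = 58.34): to d=0 gives 39.2 → no gain ✓; to d=1.2 gives 52.5 − 1.4×1.2 = 50.82 → no gain ✓.
5 of the 6 constraints hold; not an equilibrium.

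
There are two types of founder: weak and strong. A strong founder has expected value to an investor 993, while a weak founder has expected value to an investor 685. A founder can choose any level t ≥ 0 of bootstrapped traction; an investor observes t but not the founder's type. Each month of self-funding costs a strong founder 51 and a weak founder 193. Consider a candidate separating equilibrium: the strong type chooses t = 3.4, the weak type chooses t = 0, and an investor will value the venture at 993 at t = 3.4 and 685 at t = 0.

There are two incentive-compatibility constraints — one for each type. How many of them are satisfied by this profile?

Weak type: stay at 0 → 685; mimic → 993 − 193 × 3.4 = 336.8. IC holds (685 ≥ 336.8).
Strong type: signal → 993 − 51 × 3.4 = 819.6; deviate to 0 → 685. IC holds (819.6 ≥ 685).
2 of 2 constraints hold, so this is a separating equilibrium.

2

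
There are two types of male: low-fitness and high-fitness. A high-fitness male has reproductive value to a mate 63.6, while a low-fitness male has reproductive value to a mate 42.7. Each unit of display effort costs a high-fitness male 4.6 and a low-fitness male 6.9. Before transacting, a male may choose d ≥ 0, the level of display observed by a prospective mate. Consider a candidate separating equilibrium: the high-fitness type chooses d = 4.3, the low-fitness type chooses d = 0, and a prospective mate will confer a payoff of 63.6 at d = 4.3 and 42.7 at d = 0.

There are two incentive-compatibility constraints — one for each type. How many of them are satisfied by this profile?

High-fitness type: signal → 63.6 − 4.6 × 4.3 = 43.82; deviate to 0 → 42.7. IC holds (43.82 ≥ 42.7).
Low-fitness type: stay at 0 → 42.7; mimic → 63.6 − 6.9 × 4.3 = 33.93. IC holds (42.7 ≥ 33.93).
2 of 2 constraints hold, so this is a separating equilibrium.

2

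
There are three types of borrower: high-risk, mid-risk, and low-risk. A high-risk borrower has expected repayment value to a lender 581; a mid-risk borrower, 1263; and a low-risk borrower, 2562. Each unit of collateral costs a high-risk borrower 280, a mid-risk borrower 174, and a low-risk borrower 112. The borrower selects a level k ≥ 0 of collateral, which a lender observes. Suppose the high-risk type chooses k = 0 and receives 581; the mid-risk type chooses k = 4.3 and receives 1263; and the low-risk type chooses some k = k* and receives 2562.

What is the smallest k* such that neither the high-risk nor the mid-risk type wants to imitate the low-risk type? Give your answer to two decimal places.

Mid-risk type (on-path payoff 1263 − 174×4.3 = 514.8) won't mimic when 514.8 ≥ 2562 − 174·k*, i.e. k* ≥ 11.77.
High-risk type (on-path payoff 581) won't mimic when 581 ≥ 2562 − 280·k*, i.e. k* ≥ 7.08.
Both must hold, so k* = max(7.08, 11.77) = 11.77. The mid-risk type's constraint binds.

11.77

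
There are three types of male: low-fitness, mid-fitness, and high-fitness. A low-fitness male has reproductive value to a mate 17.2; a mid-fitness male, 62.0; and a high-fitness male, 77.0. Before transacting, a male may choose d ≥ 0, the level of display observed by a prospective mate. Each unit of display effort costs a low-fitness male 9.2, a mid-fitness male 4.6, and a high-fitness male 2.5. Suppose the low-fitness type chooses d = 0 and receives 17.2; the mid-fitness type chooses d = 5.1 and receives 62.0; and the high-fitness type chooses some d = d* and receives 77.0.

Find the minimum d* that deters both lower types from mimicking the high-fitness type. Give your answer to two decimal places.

Low-fitness type (on-path payoff 17.2) won't mimic when 17.2 ≥ 77.0 − 9.2·d*, i.e. d* ≥ 6.50.
Mid-fitness type (on-path payoff 62.0 − 4.6×5.1 = 38.54) won't mimic when 38.54 ≥ 77.0 − 4.6·d*, i.e. d* ≥ 8.36.
Both must hold, so d* = max(6.50, 8.36) = 8.36. The mid-fitness type's constraint binds.

8.36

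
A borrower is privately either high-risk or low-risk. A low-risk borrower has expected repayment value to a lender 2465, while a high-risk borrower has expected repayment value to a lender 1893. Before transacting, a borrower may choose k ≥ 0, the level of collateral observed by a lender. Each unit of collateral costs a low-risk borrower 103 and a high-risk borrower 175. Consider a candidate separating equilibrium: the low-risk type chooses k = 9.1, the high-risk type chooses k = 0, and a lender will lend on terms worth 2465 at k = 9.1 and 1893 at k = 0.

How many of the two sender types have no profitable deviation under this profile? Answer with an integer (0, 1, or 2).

High-risk type: stay at 0 → 1893; mimic → 2465 − 175 × 9.1 = 872.5. IC holds (1893 ≥ 872.5).
Low-risk type: signal → 2465 − 103 × 9.1 = 1527.7; deviate to 0 → 1893. IC fails (1527.7 < 1893).
1 of 2 constraints hold, so this profile is not an equilibrium.

1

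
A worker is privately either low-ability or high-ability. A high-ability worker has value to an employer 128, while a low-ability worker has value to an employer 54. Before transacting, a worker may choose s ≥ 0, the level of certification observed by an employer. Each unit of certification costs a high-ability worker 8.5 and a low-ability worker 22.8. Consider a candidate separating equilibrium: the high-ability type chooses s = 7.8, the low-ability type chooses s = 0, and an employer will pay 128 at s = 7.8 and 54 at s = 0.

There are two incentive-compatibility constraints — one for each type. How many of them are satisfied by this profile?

High-ability type: signal → 128 − 8.5 × 7.8 = 61.7; deviate to 0 → 54. IC holds (61.7 ≥ 54).
Low-ability type: stay at 0 → 54; mimic → 128 − 22.8 × 7.8 = -49.84. IC holds (54 ≥ -49.84).
2 of 2 constraints hold, so this is a separating equilibrium.

2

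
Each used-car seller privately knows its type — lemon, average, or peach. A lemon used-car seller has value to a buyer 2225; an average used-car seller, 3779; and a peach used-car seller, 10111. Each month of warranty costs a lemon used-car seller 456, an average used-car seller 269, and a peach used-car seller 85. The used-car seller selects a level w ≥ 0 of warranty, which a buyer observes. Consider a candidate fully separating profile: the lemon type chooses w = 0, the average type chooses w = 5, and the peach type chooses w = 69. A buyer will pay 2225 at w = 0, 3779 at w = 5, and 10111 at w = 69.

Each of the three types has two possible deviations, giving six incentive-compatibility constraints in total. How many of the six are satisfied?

6

Average (own payoff 3779 − 269×5 = 2434): to w=0 gives 2225 → no gain ✓; to w=69 gives 10111 − 269×69 = -8450 → no gain ✓.
Peach (own payoff 10111 − 85×69 = 4246): to w=0 gives 2225 → no gain ✓; to w=5 gives 3779 − 85×5 = 3354 → no gain ✓.
Lemon (own payoff 2225): to w=5 gives 3779 − 456×5 = 1499 → no gain ✓; to w=69 gives 10111 − 456×69 = -21353 → no gain ✓.
6 of the 6 constraints hold; this profile is a separating equilibrium.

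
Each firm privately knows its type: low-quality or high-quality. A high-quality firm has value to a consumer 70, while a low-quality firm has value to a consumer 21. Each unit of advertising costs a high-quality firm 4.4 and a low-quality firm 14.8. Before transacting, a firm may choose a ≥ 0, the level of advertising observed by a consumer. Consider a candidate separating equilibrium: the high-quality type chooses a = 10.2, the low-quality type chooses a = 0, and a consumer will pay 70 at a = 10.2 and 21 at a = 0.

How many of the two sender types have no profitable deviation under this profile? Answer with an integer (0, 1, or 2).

High-quality type: signal → 70 − 4.4 × 10.2 = 25.12; deviate to 0 → 21. IC holds (25.12 ≥ 21).
Low-quality type: stay at 0 → 21; mimic → 70 − 14.8 × 10.2 = -80.96. IC holds (21 ≥ -80.96).
2 of 2 constraints hold, so this is a separating equilibrium.

2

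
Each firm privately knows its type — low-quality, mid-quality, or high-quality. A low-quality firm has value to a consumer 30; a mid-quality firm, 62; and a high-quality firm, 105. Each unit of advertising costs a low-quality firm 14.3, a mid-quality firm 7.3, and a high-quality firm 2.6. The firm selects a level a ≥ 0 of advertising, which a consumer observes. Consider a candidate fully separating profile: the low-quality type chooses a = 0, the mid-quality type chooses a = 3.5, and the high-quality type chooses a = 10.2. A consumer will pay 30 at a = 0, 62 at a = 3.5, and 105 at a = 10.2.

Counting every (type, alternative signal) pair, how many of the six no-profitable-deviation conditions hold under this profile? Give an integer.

6

Mid-quality (own payoff 62 − 7.3×3.5 = 36.45): to a=0 gives 30 → no gain ✓; to a=10.2 gives 105 − 7.3×10.2 = 30.54 → no gain ✓.
Low-quality (own payoff 30): to a=3.5 gives 62 − 14.3×3.5 = 11.95 → no gain ✓; to a=10.2 gives 105 − 14.3×10.2 = -40.86 → no gain ✓.
High-quality (own payoff 105 − 2.6×10.2 = 78.48): to a=0 gives 30 → no gain ✓; to a=3.5 gives 62 − 2.6×3.5 = 52.9 → no gain ✓.
6 of the 6 constraints hold; this profile is a separating equilibrium.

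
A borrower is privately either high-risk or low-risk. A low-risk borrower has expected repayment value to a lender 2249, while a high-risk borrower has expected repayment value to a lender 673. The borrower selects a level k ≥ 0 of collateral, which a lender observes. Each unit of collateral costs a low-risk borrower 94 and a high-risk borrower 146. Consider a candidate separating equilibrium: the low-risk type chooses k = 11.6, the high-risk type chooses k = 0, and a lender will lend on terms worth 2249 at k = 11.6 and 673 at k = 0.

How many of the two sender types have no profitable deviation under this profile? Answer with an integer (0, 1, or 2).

2

Low-risk type: signal → 2249 − 94 × 11.6 = 1158.6; deviate to 0 → 673. IC holds (1158.6 ≥ 673).
High-risk type: stay at 0 → 673; mimic → 2249 − 146 × 11.6 = 555.4. IC holds (673 ≥ 555.4).
2 of 2 constraints hold, so this is a separating equilibrium.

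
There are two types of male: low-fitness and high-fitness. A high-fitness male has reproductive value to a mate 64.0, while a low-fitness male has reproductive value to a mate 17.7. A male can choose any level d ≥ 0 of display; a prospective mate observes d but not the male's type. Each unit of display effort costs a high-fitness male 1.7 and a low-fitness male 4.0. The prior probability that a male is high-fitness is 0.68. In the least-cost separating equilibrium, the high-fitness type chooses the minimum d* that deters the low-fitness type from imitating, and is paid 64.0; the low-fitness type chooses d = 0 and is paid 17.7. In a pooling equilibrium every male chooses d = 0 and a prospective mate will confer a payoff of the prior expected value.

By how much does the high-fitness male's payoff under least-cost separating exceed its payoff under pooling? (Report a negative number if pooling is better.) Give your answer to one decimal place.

-4.9

Least-cost separating signal: d* solves 17.7 = 64.0 − 4.0·d*, so d* = (64.0 − 17.7)/4.0 = 11.575.
High-fitness type's separating payoff: 64.0 − 1.7 × d* = 64.0 − 1.7 × (64.0 − 17.7)/4.0 = 64.0 − 78.71/4.0 ≈ 44.323.
Pooling payoff: 0.68 × 64.0 + 0.32 × 17.7 = 49.184.
Difference: 44.323 − 49.184 = -4.861, i.e. -4.9 to one decimal place.
The high-fitness type would prefer the pooling outcome.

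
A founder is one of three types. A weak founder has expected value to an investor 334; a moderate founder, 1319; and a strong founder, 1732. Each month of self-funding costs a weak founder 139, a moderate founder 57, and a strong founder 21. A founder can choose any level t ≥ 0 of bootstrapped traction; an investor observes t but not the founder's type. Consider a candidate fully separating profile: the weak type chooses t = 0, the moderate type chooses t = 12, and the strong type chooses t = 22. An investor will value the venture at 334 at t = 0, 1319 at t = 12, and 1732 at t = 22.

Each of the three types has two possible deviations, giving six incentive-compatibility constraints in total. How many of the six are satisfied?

6

Strong (own payoff 1732 − 21×22 = 1270): to t=0 gives 334 → no gain ✓; to t=12 gives 1319 − 21×12 = 1067 → no gain ✓.
Weak (own payoff 334): to t=12 gives 1319 − 139×12 = -349 → no gain ✓; to t=22 gives 1732 − 139×22 = -1326 → no gain ✓.
Moderate (own payoff 1319 − 57×12 = 635): to t=0 gives 334 → no gain ✓; to t=22 gives 1732 − 57×22 = 478 → no gain ✓.
6 of the 6 constraints hold; this profile is a separating equilibrium.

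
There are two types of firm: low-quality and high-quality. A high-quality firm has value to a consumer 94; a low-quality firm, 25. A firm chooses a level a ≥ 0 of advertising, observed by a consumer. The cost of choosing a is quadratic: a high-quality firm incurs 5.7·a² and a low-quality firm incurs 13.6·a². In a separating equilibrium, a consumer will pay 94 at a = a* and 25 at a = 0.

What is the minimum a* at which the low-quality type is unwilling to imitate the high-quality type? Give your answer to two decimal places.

The low-quality type at a = 0 receives 25; imitating at a* yields 94 − 13.6·a*².
Indifference: 25 = 94 − 13.6·a*², so a*² = (94 − 25) / 13.6 ≈ 5.0735.
a* = √5.0735 ≈ 2.25.

2.25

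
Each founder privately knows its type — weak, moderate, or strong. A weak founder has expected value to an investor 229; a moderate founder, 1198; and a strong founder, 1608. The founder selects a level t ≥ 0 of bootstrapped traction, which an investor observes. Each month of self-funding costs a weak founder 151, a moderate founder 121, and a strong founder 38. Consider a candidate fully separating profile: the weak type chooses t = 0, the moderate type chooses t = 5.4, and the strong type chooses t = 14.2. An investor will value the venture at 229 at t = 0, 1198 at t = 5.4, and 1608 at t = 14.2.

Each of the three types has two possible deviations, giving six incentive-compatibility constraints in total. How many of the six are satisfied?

5

Weak (own payoff 229): to t=5.4 gives 1198 − 151×5.4 = 382.6 → profitable ✗; to t=14.2 gives 1608 − 151×14.2 = -536.2 → no gain ✓.
Strong (own payoff 1608 − 38×14.2 = 1068.4): to t=0 gives 229 → no gain ✓; to t=5.4 gives 1198 − 38×5.4 = 992.8 → no gain ✓.
Moderate (own payoff 1198 − 121×5.4 = 544.6): to t=0 gives 229 → no gain ✓; to t=14.2 gives 1608 − 121×14.2 = -110.2 → no gain ✓.
5 of the 6 constraints hold; not an equilibrium.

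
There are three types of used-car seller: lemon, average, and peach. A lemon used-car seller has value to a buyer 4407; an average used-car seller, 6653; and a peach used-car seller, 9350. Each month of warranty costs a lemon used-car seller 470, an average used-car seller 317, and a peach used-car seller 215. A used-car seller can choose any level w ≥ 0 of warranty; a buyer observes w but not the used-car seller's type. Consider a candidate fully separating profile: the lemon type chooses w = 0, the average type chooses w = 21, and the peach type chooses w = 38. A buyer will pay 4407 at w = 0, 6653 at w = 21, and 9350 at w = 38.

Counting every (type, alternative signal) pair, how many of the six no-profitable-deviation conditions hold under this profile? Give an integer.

3

Lemon (own payoff 4407): to w=21 gives 6653 − 470×21 = -3217 → no gain ✓; to w=38 gives 9350 − 470×38 = -8510 → no gain ✓.
Average (own payoff 6653 − 317×21 = -4): to w=0 gives 4407 → profitable ✗; to w=38 gives 9350 − 317×38 = -2696 → no gain ✓.
Peach (own payoff 9350 − 215×38 = 1180): to w=0 gives 4407 → profitable ✗; to w=21 gives 6653 − 215×21 = 2138 → profitable ✗.
3 of the 6 constraints hold; not an equilibrium.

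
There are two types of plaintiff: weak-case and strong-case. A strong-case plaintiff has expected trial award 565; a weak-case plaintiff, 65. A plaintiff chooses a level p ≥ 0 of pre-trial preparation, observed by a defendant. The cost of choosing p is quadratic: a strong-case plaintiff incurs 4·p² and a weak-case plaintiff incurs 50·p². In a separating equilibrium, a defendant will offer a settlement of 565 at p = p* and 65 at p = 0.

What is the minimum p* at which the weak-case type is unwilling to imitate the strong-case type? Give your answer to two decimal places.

The weak-case type at p = 0 receives 65; imitating at p* yields 565 − 50·p*².
Indifference: 65 = 565 − 50·p*², so p*² = (565 − 65) / 50 = 10.
p* = √10 ≈ 3.16.

3.16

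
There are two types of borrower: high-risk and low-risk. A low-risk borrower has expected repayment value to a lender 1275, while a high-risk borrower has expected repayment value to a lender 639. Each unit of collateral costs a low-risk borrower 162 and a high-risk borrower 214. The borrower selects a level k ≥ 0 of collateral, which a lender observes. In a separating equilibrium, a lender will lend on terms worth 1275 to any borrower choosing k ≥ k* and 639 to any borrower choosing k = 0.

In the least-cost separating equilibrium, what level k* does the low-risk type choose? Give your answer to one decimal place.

3.0

A high-risk borrower choosing k = 0 receives 639.
Imitating at k* instead would pay 1275 at cost 214·k*, netting 1275 − 214·k*.
Indifference: 639 = 1275 − 214·k*, so k* = (1275 − 639) / 214 ≈ 3.0.
At k* the high-risk type's incentive constraint just binds; the low-risk type strictly prefers k* since its per-unit cost is lower.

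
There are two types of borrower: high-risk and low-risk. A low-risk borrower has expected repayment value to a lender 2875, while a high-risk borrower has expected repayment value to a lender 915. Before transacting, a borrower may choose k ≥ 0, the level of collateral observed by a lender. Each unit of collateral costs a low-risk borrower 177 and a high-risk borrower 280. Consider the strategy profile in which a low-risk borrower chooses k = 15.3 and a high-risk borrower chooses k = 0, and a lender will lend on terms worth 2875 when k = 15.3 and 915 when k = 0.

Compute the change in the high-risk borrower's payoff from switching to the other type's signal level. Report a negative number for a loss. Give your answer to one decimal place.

Playing k = 0 the high-risk borrower receives 915.
Deviating to k = 15.3 brings payment 2875 at cost 280 × 15.3 = 4284, netting -1409.
Gain from deviating: -1409 − 915 = -2324.0.
The gain is negative, so the high-risk type's incentive-compatibility constraint is satisfied.

-2324.0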